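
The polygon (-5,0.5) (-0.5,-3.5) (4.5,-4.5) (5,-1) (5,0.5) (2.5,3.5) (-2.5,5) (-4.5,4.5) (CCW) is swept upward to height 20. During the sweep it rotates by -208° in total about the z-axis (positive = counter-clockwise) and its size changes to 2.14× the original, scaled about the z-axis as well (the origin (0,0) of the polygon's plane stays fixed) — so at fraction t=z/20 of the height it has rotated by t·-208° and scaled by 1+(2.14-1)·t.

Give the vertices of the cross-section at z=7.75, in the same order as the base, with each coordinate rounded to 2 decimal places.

t = z/height = 7.75/20 = 0.3875
s = 1 + (scale-1)·z/height = 1 + (2.14-1)·7.75/20 = 1.441750
θ = twist·z/height = -208°·7.75/20 = -80.6000° = -1.406735 rad
cos θ = 0.163326, sin θ = -0.986572 (intermediates below are computed at full precision and shown rounded to 5 d.p.)
v1: (-5,0.5) → rotate → (-0.32334,5.01452) → ×s → (-0.46618,7.22969) → (-0.47,7.23)
v2: (-0.5,-3.5) → rotate → (-3.53467,-0.07835) → ×s → (-5.09610,-0.11297) → (-5.10,-0.11)
v3: (4.5,-4.5) → rotate → (-3.70461,-5.17454) → ×s → (-5.34112,-7.46040) → (-5.34,-7.46)
v4: (5,-1) → rotate → (-0.16994,-5.09619) → ×s → (-0.24501,-7.34743) → (-0.25,-7.35)
v5: (5,0.5) → rotate → (1.30992,-4.85120) → ×s → (1.88857,-6.99421) → (1.89,-6.99)
v6: (2.5,3.5) → rotate → (3.86132,-1.89479) → ×s → (5.56705,-2.73181) → (5.57,-2.73)
v7: (-2.5,5) → rotate → (4.52455,3.28306) → ×s → (6.52326,4.73335) → (6.52,4.73)
v8: (-4.5,4.5) → rotate → (3.70461,5.17454) → ×s → (5.34112,7.46040) → (5.34,7.46)

Cross-section at z=7.75: (-0.47,7.23) (-5.10,-0.11) (-5.34,-7.46) (-0.25,-7.35) (1.89,-6.99) (5.57,-2.73) (6.52,4.73) (5.34,7.46)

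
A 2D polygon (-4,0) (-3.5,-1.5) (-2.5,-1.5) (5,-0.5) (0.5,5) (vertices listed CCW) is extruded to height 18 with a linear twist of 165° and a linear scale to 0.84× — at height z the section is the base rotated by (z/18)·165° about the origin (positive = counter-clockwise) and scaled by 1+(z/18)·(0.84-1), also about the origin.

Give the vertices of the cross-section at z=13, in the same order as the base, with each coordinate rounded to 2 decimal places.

Cross-section at z=13: (1.72,-3.09) (2.67,-2.06) (2.24,-1.28) (-1.77,4.08) (-4.08,-1.77)

t = z/height = 13/18 = 0.722222
s = 1 + (scale-1)·z/height = 1 + (0.84-1)·13/18 = 0.884444
θ = twist·z/height = 165°·13/18 = 119.1667° = 2.079851 rad
cos θ = -0.487352, sin θ = 0.873206 (intermediates below are computed at full precision and shown rounded to 5 d.p.)
v1: (-4,0) → rotate → (1.94941,-3.49282) → ×s → (1.72414,-3.08921) → (1.72,-3.09)
v2: (-3.5,-1.5) → rotate → (3.01554,-2.32519) → ×s → (2.66708,-2.05650) → (2.67,-2.06)
v3: (-2.5,-1.5) → rotate → (2.52819,-1.45199) → ×s → (2.23604,-1.28420) → (2.24,-1.28)
v4: (5,-0.5) → rotate → (-2.00016,4.60970) → ×s → (-1.76903,4.07703) → (-1.77,4.08)
v5: (0.5,5) → rotate → (-4.60970,-2.00016) → ×s → (-4.07703,-1.76903) → (-4.08,-1.77)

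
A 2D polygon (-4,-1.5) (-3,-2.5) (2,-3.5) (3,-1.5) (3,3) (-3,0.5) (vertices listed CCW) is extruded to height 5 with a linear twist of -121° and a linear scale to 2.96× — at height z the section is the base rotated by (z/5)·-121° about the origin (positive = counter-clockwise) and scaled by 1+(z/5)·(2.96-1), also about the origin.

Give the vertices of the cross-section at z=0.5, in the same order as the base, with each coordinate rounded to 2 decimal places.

Cross-section at z=0.5: (-5.05,-0.75) (-4.14,-2.17) (1.46,-4.59) (3.13,-2.51) (4.26,2.76) (-3.38,1.34)

t = z/height = 0.5/5 = 0.1
s = 1 + (scale-1)·z/height = 1 + (2.96-1)·0.5/5 = 1.196000
θ = twist·z/height = -121°·0.5/5 = -12.1000° = -0.211185 rad
cos θ = 0.977783, sin θ = -0.209619 (intermediates below are computed at full precision and shown rounded to 5 d.p.)
v1: (-4,-1.5) → rotate → (-4.22556,-0.62820) → ×s → (-5.05377,-0.75133) → (-5.05,-0.75)
v2: (-3,-2.5) → rotate → (-3.45740,-1.81560) → ×s → (-4.13505,-2.17146) → (-4.14,-2.17)
v3: (2,-3.5) → rotate → (1.22190,-3.84148) → ×s → (1.46139,-4.59441) → (1.46,-4.59)
v4: (3,-1.5) → rotate → (2.61892,-2.09553) → ×s → (3.13223,-2.50625) → (3.13,-2.51)
v5: (3,3) → rotate → (3.56221,2.30449) → ×s → (4.26040,2.75617) → (4.26,2.76)
v6: (-3,0.5) → rotate → (-2.82854,1.11775) → ×s → (-3.38293,1.33683) → (-3.38,1.34)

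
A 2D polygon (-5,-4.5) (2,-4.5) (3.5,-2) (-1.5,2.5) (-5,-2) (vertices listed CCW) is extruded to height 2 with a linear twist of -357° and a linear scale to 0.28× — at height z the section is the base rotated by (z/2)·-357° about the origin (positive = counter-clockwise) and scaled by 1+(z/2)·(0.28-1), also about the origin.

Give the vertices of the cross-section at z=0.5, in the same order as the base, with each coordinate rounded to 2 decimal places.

Cross-section at z=0.5: (-3.74,4.05) (-3.67,-1.69) (-1.60,-2.89) (2.03,1.26) (-1.69,4.08)

t = z/height = 0.5/2 = 0.25
s = 1 + (scale-1)·z/height = 1 + (0.28-1)·0.5/2 = 0.820000
θ = twist·z/height = -357°·0.5/2 = -89.2500° = -1.557706 rad
cos θ = 0.013090, sin θ = -0.999914 (intermediates below are computed at full precision and shown rounded to 5 d.p.)
v1: (-5,-4.5) → rotate → (-4.56506,4.94067) → ×s → (-3.74335,4.05135) → (-3.74,4.05)
v2: (2,-4.5) → rotate → (-4.47344,-2.05873) → ×s → (-3.66822,-1.68816) → (-3.67,-1.69)
v3: (3.5,-2) → rotate → (-1.95402,-3.52588) → ×s → (-1.60229,-2.89122) → (-1.60,-2.89)
v4: (-1.5,2.5) → rotate → (2.48015,1.53260) → ×s → (2.03372,1.25673) → (2.03,1.26)
v5: (-5,-2) → rotate → (-2.06528,4.97339) → ×s → (-1.69353,4.07818) → (-1.69,4.08)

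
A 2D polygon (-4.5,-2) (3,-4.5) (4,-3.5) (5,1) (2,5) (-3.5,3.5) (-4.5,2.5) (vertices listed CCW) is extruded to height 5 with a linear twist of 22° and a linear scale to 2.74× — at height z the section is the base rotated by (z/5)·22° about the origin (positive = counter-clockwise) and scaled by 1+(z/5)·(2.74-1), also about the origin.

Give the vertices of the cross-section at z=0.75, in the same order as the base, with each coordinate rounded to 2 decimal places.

Cross-section at z=0.75: (-5.52,-2.84) (4.10,-5.45) (5.29,-4.12) (6.22,1.62) (2.15,6.44) (-4.66,4.15) (-5.85,2.82)

t = z/height = 0.75/5 = 0.15
s = 1 + (scale-1)·z/height = 1 + (2.74-1)·0.75/5 = 1.261000
θ = twist·z/height = 22°·0.75/5 = 3.3000° = 0.057596 rad
cos θ = 0.998342, sin θ = 0.057564 (intermediates below are computed at full precision and shown rounded to 5 d.p.)
v1: (-4.5,-2) → rotate → (-4.37741,-2.25572) → ×s → (-5.51991,-2.84447) → (-5.52,-2.84)
v2: (3,-4.5) → rotate → (3.25406,-4.31985) → ×s → (4.10337,-5.44733) → (4.10,-5.45)
v3: (4,-3.5) → rotate → (4.19484,-3.26394) → ×s → (5.28969,-4.11583) → (5.29,-4.12)
v4: (5,1) → rotate → (4.93415,1.28616) → ×s → (6.22196,1.62185) → (6.22,1.62)
v5: (2,5) → rotate → (1.70886,5.10684) → ×s → (2.15488,6.43972) → (2.15,6.44)
v6: (-3.5,3.5) → rotate → (-3.69567,3.29272) → ×s → (-4.66024,4.15212) → (-4.66,4.15)
v7: (-4.5,2.5) → rotate → (-4.63645,2.23682) → ×s → (-5.84656,2.82063) → (-5.85,2.82)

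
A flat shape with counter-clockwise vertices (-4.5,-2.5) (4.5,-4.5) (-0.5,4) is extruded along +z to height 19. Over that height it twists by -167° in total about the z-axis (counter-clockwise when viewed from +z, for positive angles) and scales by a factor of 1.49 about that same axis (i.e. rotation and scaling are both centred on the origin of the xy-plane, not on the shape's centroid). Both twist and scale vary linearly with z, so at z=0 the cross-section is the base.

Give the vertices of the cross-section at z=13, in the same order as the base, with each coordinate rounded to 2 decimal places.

t = z/height = 13/19 = 0.684211
s = 1 + (scale-1)·z/height = 1 + (1.49-1)·13/19 = 1.335263
θ = twist·z/height = -167°·13/19 = -114.2632° = -1.994268 rad
cos θ = -0.410928, sin θ = -0.911668 (intermediates below are computed at full precision and shown rounded to 5 d.p.)
v1: (-4.5,-2.5) → rotate → (-0.42999,5.12983) → ×s → (-0.57415,6.84967) → (-0.57,6.85)
v2: (4.5,-4.5) → rotate → (-5.95168,-2.25333) → ×s → (-7.94706,-3.00879) → (-7.95,-3.01)
v3: (-0.5,4) → rotate → (3.85213,-1.18788) → ×s → (5.14361,-1.58613) → (5.14,-1.59)

Cross-section at z=13: (-0.57,6.85) (-7.95,-3.01) (5.14,-1.59)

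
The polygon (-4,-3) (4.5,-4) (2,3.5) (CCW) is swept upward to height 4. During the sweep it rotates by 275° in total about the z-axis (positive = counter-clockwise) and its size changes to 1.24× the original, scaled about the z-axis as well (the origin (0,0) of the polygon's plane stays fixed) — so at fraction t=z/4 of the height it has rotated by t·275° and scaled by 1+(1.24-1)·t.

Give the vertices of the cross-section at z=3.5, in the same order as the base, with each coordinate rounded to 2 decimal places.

Cross-section at z=3.5: (-0.79,6.00) (-6.89,-2.37) (2.50,-4.19)

t = z/height = 3.5/4 = 0.875
s = 1 + (scale-1)·z/height = 1 + (1.24-1)·3.5/4 = 1.210000
θ = twist·z/height = 275°·3.5/4 = 240.6250° = 4.199699 rad
cos θ = -0.490524, sin θ = -0.871428 (intermediates below are computed at full precision and shown rounded to 5 d.p.)
v1: (-4,-3) → rotate → (-0.65219,4.95728) → ×s → (-0.78915,5.99831) → (-0.79,6.00)
v2: (4.5,-4) → rotate → (-5.69307,-1.95933) → ×s → (-6.88861,-2.37079) → (-6.89,-2.37)
v3: (2,3.5) → rotate → (2.06895,-3.45969) → ×s → (2.50343,-4.18622) → (2.50,-4.19)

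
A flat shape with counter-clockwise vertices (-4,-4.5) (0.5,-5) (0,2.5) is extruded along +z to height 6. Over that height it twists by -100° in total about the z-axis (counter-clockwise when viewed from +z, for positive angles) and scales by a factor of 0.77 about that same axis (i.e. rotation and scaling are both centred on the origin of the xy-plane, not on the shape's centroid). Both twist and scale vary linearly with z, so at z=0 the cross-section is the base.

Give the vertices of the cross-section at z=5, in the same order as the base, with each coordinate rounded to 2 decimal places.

Cross-section at z=5: (-3.99,2.79) (-3.97,-0.87) (2.01,0.23)

t = z/height = 5/6 = 0.833333
s = 1 + (scale-1)·z/height = 1 + (0.77-1)·5/6 = 0.808333
θ = twist·z/height = -100°·5/6 = -83.3333° = -1.454441 rad
cos θ = 0.116093, sin θ = -0.993238 (intermediates below are computed at full precision and shown rounded to 5 d.p.)
v1: (-4,-4.5) → rotate → (-4.93394,3.45054) → ×s → (-3.98827,2.78918) → (-3.99,2.79)
v2: (0.5,-5) → rotate → (-4.90815,-1.07708) → ×s → (-3.96742,-0.87064) → (-3.97,-0.87)
v3: (0,2.5) → rotate → (2.48310,0.29023) → ×s → (2.00717,0.23460) → (2.01,0.23)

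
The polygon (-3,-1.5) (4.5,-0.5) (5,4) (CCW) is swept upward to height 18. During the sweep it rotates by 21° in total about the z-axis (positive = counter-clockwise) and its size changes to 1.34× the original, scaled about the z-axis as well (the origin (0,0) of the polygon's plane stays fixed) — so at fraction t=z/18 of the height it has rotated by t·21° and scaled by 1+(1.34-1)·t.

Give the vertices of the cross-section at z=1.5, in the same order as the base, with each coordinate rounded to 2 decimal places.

t = z/height = 1.5/18 = 0.0833333
s = 1 + (scale-1)·z/height = 1 + (1.34-1)·1.5/18 = 1.028333
θ = twist·z/height = 21°·1.5/18 = 1.7500° = 0.030543 rad
cos θ = 0.999534, sin θ = 0.030539 (intermediates below are computed at full precision and shown rounded to 5 d.p.)
v1: (-3,-1.5) → rotate → (-2.95279,-1.59092) → ×s → (-3.03646,-1.63599) → (-3.04,-1.64)
v2: (4.5,-0.5) → rotate → (4.51317,-0.36234) → ×s → (4.64104,-0.37261) → (4.64,-0.37)
v3: (5,4) → rotate → (4.87551,4.15083) → ×s → (5.01365,4.26843) → (5.01,4.27)

Cross-section at z=1.5: (-3.04,-1.64) (4.64,-0.37) (5.01,4.27)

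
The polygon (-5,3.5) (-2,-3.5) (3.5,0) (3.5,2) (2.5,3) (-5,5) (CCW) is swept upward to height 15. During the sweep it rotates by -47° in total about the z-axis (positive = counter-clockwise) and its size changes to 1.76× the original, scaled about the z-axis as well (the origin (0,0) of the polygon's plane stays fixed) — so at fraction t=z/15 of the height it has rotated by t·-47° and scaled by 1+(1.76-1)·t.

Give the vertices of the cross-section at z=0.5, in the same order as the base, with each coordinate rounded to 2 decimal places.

Cross-section at z=0.5: (-5.03,3.73) (-2.15,-3.53) (3.59,-0.10) (3.64,1.95) (2.65,3.00) (-4.98,5.26)

t = z/height = 0.5/15 = 0.0333333
s = 1 + (scale-1)·z/height = 1 + (1.76-1)·0.5/15 = 1.025333
θ = twist·z/height = -47°·0.5/15 = -1.5667° = -0.027343 rad
cos θ = 0.999626, sin θ = -0.027340 (intermediates below are computed at full precision and shown rounded to 5 d.p.)
v1: (-5,3.5) → rotate → (-4.90244,3.63539) → ×s → (-5.02664,3.72749) → (-5.03,3.73)
v2: (-2,-3.5) → rotate → (-2.09494,-3.44401) → ×s → (-2.14801,-3.53126) → (-2.15,-3.53)
v3: (3.5,0) → rotate → (3.49869,-0.09569) → ×s → (3.58733,-0.09811) → (3.59,-0.10)
v4: (3.5,2) → rotate → (3.55337,1.90356) → ×s → (3.64339,1.95179) → (3.64,1.95)
v5: (2.5,3) → rotate → (2.58109,2.93053) → ×s → (2.64647,3.00477) → (2.65,3.00)
v6: (-5,5) → rotate → (-4.86143,5.13483) → ×s → (-4.98459,5.26491) → (-4.98,5.26)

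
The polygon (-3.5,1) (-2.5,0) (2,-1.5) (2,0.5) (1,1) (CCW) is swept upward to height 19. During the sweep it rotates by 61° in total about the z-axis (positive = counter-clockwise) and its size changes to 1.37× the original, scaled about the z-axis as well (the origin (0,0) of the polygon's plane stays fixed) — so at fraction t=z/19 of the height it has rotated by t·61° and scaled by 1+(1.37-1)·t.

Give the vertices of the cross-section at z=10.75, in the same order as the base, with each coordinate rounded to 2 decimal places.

t = z/height = 10.75/19 = 0.565789
s = 1 + (scale-1)·z/height = 1 + (1.37-1)·10.75/19 = 1.209342
θ = twist·z/height = 61°·10.75/19 = 34.5132° = 0.602368 rad
cos θ = 0.823996, sin θ = 0.566595 (intermediates below are computed at full precision and shown rounded to 5 d.p.)
v1: (-3.5,1) → rotate → (-3.45058,-1.15909) → ×s → (-4.17293,-1.40173) → (-4.17,-1.40)
v2: (-2.5,0) → rotate → (-2.05999,-1.41649) → ×s → (-2.49123,-1.71302) → (-2.49,-1.71)
v3: (2,-1.5) → rotate → (2.49789,-0.10280) → ×s → (3.02080,-0.12432) → (3.02,-0.12)
v4: (2,0.5) → rotate → (1.36469,1.54519) → ×s → (1.65038,1.86866) → (1.65,1.87)
v5: (1,1) → rotate → (0.25740,1.39059) → ×s → (0.31129,1.68170) → (0.31,1.68)

Cross-section at z=10.75: (-4.17,-1.40) (-2.49,-1.71) (3.02,-0.12) (1.65,1.87) (0.31,1.68)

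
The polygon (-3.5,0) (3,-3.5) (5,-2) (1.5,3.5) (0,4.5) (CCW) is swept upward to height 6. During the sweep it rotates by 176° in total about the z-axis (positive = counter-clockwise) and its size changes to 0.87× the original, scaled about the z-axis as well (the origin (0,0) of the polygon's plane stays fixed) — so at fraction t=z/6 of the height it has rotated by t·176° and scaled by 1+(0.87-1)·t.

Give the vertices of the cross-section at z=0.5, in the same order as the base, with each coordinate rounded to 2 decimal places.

t = z/height = 0.5/6 = 0.0833333
s = 1 + (scale-1)·z/height = 1 + (0.87-1)·0.5/6 = 0.989167
θ = twist·z/height = 176°·0.5/6 = 14.6667° = 0.255982 rad
cos θ = 0.967415, sin θ = 0.253195 (intermediates below are computed at full precision and shown rounded to 5 d.p.)
v1: (-3.5,0) → rotate → (-3.38595,-0.88618) → ×s → (-3.34927,-0.87658) → (-3.35,-0.88)
v2: (3,-3.5) → rotate → (3.78843,-2.62637) → ×s → (3.74739,-2.59792) → (3.75,-2.60)
v3: (5,-2) → rotate → (5.34347,-0.66885) → ×s → (5.28558,-0.66161) → (5.29,-0.66)
v4: (1.5,3.5) → rotate → (0.56494,3.76575) → ×s → (0.55882,3.72495) → (0.56,3.72)
v5: (0,4.5) → rotate → (-1.13938,4.35337) → ×s → (-1.12703,4.30621) → (-1.13,4.31)

Cross-section at z=0.5: (-3.35,-0.88) (3.75,-2.60) (5.29,-0.66) (0.56,3.72) (-1.13,4.31)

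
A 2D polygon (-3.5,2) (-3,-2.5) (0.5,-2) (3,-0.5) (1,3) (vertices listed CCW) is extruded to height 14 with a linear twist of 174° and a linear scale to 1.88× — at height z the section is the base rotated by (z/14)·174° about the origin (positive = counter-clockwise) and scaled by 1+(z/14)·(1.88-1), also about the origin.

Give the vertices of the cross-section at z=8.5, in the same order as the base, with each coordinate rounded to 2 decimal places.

Cross-section at z=8.5: (-1.51,-6.00) (4.93,-3.40) (2.75,1.57) (-0.50,4.64) (-4.85,0.24)

t = z/height = 8.5/14 = 0.607143
s = 1 + (scale-1)·z/height = 1 + (1.88-1)·8.5/14 = 1.534286
θ = twist·z/height = 174°·8.5/14 = 105.6429° = 1.843816 rad
cos θ = -0.269640, sin θ = 0.962961 (intermediates below are computed at full precision and shown rounded to 5 d.p.)
v1: (-3.5,2) → rotate → (-0.98218,-3.90964) → ×s → (-1.50695,-5.99851) → (-1.51,-6.00)
v2: (-3,-2.5) → rotate → (3.21632,-2.21478) → ×s → (4.93476,-3.39811) → (4.93,-3.40)
v3: (0.5,-2) → rotate → (1.79110,1.02076) → ×s → (2.74806,1.56614) → (2.75,1.57)
v4: (3,-0.5) → rotate → (-0.32744,3.02370) → ×s → (-0.50239,4.63923) → (-0.50,4.64)
v5: (1,3) → rotate → (-3.15852,0.15404) → ×s → (-4.84608,0.23634) → (-4.85,0.24)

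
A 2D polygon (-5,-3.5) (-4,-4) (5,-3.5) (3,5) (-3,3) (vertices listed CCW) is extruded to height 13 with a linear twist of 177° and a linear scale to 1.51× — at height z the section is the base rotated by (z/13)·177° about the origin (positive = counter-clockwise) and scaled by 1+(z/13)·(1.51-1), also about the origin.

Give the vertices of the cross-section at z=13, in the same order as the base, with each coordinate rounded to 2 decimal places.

t = z/height = 13/13 = 1
s = 1 + (scale-1)·z/height = 1 + (1.51-1)·13/13 = 1.510000
θ = twist·z/height = 177°·13/13 = 177.0000° = 3.089233 rad
cos θ = -0.998630, sin θ = 0.052336 (intermediates below are computed at full precision and shown rounded to 5 d.p.)
v1: (-5,-3.5) → rotate → (5.17632,3.23352) → ×s → (7.81625,4.88262) → (7.82,4.88)
v2: (-4,-4) → rotate → (4.20386,3.78517) → ×s → (6.34783,5.71561) → (6.35,5.72)
v3: (5,-3.5) → rotate → (-4.80997,3.75688) → ×s → (-7.26306,5.67289) → (-7.26,5.67)
v4: (3,5) → rotate → (-3.25757,-4.83614) → ×s → (-4.91893,-7.30257) → (-4.92,-7.30)
v5: (-3,3) → rotate → (2.83888,-3.15290) → ×s → (4.28671,-4.76087) → (4.29,-4.76)

Cross-section at z=13: (7.82,4.88) (6.35,5.72) (-7.26,5.67) (-4.92,-7.30) (4.29,-4.76)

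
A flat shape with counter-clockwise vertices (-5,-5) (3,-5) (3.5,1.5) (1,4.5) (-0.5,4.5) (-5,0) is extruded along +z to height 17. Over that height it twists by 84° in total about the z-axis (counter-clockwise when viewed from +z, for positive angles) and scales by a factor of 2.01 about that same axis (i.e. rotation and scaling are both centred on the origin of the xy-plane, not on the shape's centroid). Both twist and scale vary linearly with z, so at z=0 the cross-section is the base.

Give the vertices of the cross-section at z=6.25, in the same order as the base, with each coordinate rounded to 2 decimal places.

t = z/height = 6.25/17 = 0.367647
s = 1 + (scale-1)·z/height = 1 + (2.01-1)·6.25/17 = 1.371324
θ = twist·z/height = 84°·6.25/17 = 30.8824° = 0.538999 rad
cos θ = 0.858223, sin θ = 0.513277 (intermediates below are computed at full precision and shown rounded to 5 d.p.)
v1: (-5,-5) → rotate → (-1.72473,-6.85750) → ×s → (-2.36516,-9.40385) → (-2.37,-9.40)
v2: (3,-5) → rotate → (5.14105,-2.75128) → ×s → (7.05005,-3.77290) → (7.05,-3.77)
v3: (3.5,1.5) → rotate → (2.23387,3.08380) → ×s → (3.06335,4.22889) → (3.06,4.23)
v4: (1,4.5) → rotate → (-1.45152,4.37528) → ×s → (-1.99051,5.99993) → (-1.99,6.00)
v5: (-0.5,4.5) → rotate → (-2.73886,3.60537) → ×s → (-3.75586,4.94412) → (-3.76,4.94)
v6: (-5,0) → rotate → (-4.29112,-2.56638) → ×s → (-5.88451,-3.51934) → (-5.88,-3.52)

Cross-section at z=6.25: (-2.37,-9.40) (7.05,-3.77) (3.06,4.23) (-1.99,6.00) (-3.76,4.94) (-5.88,-3.52)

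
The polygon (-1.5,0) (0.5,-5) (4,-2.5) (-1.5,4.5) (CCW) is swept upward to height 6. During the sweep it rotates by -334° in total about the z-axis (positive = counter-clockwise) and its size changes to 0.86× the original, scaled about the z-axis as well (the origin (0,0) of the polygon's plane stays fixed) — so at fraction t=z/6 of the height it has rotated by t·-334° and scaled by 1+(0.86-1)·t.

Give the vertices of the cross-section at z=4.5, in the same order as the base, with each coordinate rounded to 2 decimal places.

Cross-section at z=4.5: (0.45,-1.27) (4.07,1.92) (0.91,4.12) (-3.35,-2.61)

t = z/height = 4.5/6 = 0.75
s = 1 + (scale-1)·z/height = 1 + (0.86-1)·4.5/6 = 0.895000
θ = twist·z/height = -334°·4.5/6 = -250.5000° = -4.372050 rad
cos θ = -0.333807, sin θ = 0.942641 (intermediates below are computed at full precision and shown rounded to 5 d.p.)
v1: (-1.5,0) → rotate → (0.50071,-1.41396) → ×s → (0.44814,-1.26550) → (0.45,-1.27)
v2: (0.5,-5) → rotate → (4.54630,2.14036) → ×s → (4.06894,1.91562) → (4.07,1.92)
v3: (4,-2.5) → rotate → (1.02138,4.60508) → ×s → (0.91413,4.12155) → (0.91,4.12)
v4: (-1.5,4.5) → rotate → (-3.74118,-2.91609) → ×s → (-3.34835,-2.60990) → (-3.35,-2.61)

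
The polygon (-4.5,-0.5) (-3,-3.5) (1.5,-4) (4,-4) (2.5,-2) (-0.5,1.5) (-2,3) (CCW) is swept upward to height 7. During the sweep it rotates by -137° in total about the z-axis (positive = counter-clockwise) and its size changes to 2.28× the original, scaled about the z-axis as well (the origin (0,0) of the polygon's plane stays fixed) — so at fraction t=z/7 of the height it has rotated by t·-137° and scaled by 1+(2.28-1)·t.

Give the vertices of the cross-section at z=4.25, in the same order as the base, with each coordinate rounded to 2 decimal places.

Cross-section at z=4.25: (-1.83,7.83) (-6.81,4.55) (-6.74,-3.49) (-6.21,-7.90) (-3.00,-4.83) (2.54,1.20) (4.87,4.16)

t = z/height = 4.25/7 = 0.607143
s = 1 + (scale-1)·z/height = 1 + (2.28-1)·4.25/7 = 1.777143
θ = twist·z/height = -137°·4.25/7 = -83.1786° = -1.451740 rad
cos θ = 0.118775, sin θ = -0.992921 (intermediates below are computed at full precision and shown rounded to 5 d.p.)
v1: (-4.5,-0.5) → rotate → (-1.03095,4.40876) → ×s → (-1.83214,7.83499) → (-1.83,7.83)
v2: (-3,-3.5) → rotate → (-3.83155,2.56305) → ×s → (-6.80921,4.55491) → (-6.81,4.55)
v3: (1.5,-4) → rotate → (-3.79352,-1.96448) → ×s → (-6.74163,-3.49117) → (-6.74,-3.49)
v4: (4,-4) → rotate → (-3.49658,-4.44679) → ×s → (-6.21393,-7.90257) → (-6.21,-7.90)
v5: (2.5,-2) → rotate → (-1.68890,-2.71985) → ×s → (-3.00142,-4.83357) → (-3.00,-4.83)
v6: (-0.5,1.5) → rotate → (1.42999,0.67462) → ×s → (2.54130,1.19890) → (2.54,1.20)
v7: (-2,3) → rotate → (2.74121,2.34217) → ×s → (4.87153,4.16237) → (4.87,4.16)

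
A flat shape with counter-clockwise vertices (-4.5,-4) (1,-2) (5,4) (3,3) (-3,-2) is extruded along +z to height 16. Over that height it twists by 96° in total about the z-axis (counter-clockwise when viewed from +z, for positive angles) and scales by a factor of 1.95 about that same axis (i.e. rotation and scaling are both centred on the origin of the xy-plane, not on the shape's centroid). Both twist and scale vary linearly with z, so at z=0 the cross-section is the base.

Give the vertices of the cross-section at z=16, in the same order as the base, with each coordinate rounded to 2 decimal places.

Cross-section at z=16: (8.67,-7.91) (3.67,2.35) (-8.78,8.88) (-6.43,5.21) (4.49,-5.41)

t = z/height = 16/16 = 1
s = 1 + (scale-1)·z/height = 1 + (1.95-1)·16/16 = 1.950000
θ = twist·z/height = 96°·16/16 = 96.0000° = 1.675516 rad
cos θ = -0.104528, sin θ = 0.994522 (intermediates below are computed at full precision and shown rounded to 5 d.p.)
v1: (-4.5,-4) → rotate → (4.44847,-4.05723) → ×s → (8.67451,-7.91161) → (8.67,-7.91)
v2: (1,-2) → rotate → (1.88452,1.20358) → ×s → (3.67480,2.34698) → (3.67,2.35)
v3: (5,4) → rotate → (-4.50073,4.55450) → ×s → (-8.77642,8.88127) → (-8.78,8.88)
v4: (3,3) → rotate → (-3.29715,2.66998) → ×s → (-6.42944,5.20646) → (-6.43,5.21)
v5: (-3,-2) → rotate → (2.30263,-2.77451) → ×s → (4.49013,-5.41029) → (4.49,-5.41)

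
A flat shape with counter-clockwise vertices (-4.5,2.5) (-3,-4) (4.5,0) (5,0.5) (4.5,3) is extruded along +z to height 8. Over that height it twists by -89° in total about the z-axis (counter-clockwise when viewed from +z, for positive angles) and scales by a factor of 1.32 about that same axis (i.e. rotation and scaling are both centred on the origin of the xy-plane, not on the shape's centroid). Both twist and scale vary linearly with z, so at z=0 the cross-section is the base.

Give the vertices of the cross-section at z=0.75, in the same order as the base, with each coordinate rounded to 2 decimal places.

Cross-section at z=0.75: (-4.21,3.22) (-3.66,-3.63) (4.59,-0.67) (5.17,-0.24) (5.03,2.38)

t = z/height = 0.75/8 = 0.09375
s = 1 + (scale-1)·z/height = 1 + (1.32-1)·0.75/8 = 1.030000
θ = twist·z/height = -89°·0.75/8 = -8.3438° = -0.145626 rad
cos θ = 0.989415, sin θ = -0.145112 (intermediates below are computed at full precision and shown rounded to 5 d.p.)
v1: (-4.5,2.5) → rotate → (-4.08959,3.12654) → ×s → (-4.21228,3.22034) → (-4.21,3.22)
v2: (-3,-4) → rotate → (-3.54869,-3.52233) → ×s → (-3.65515,-3.62800) → (-3.66,-3.63)
v3: (4.5,0) → rotate → (4.45237,-0.65300) → ×s → (4.58594,-0.67259) → (4.59,-0.67)
v4: (5,0.5) → rotate → (5.01963,-0.23085) → ×s → (5.17022,-0.23778) → (5.17,-0.24)
v5: (4.5,3) → rotate → (4.88770,2.31524) → ×s → (5.03434,2.38470) → (5.03,2.38)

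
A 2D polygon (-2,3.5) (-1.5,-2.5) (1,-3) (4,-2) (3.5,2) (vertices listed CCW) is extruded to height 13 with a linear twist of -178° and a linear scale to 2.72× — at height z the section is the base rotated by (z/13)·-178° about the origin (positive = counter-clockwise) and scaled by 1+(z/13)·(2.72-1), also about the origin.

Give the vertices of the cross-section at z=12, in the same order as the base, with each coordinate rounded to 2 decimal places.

Cross-section at z=12: (7.43,-7.32) (1.99,7.28) (-4.59,6.77) (-11.36,2.18) (-7.32,-7.43)

t = z/height = 12/13 = 0.923077
s = 1 + (scale-1)·z/height = 1 + (2.72-1)·12/13 = 2.587692
θ = twist·z/height = -178°·12/13 = -164.3077° = -2.867710 rad
cos θ = -0.962728, sin θ = -0.270471 (intermediates below are computed at full precision and shown rounded to 5 d.p.)
v1: (-2,3.5) → rotate → (2.87211,-2.82861) → ×s → (7.43212,-7.31956) → (7.43,-7.32)
v2: (-1.5,-2.5) → rotate → (0.76791,2.81253) → ×s → (1.98713,7.27795) → (1.99,7.28)
v3: (1,-3) → rotate → (-1.77414,2.61771) → ×s → (-4.59093,6.77384) → (-4.59,6.77)
v4: (4,-2) → rotate → (-4.39185,0.84357) → ×s → (-11.36477,2.18290) → (-11.36,2.18)
v5: (3.5,2) → rotate → (-2.82861,-2.87211) → ×s → (-7.31956,-7.43212) → (-7.32,-7.43)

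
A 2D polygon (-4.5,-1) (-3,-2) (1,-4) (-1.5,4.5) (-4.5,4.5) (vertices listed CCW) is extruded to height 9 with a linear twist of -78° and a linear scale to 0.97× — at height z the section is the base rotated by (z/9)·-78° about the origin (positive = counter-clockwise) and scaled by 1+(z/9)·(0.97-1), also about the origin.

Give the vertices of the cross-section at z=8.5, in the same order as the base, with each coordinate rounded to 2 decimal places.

Cross-section at z=8.5: (-2.16,3.92) (-2.68,2.25) (-3.46,-2.03) (3.79,2.63) (2.97,5.43)

t = z/height = 8.5/9 = 0.944444
s = 1 + (scale-1)·z/height = 1 + (0.97-1)·8.5/9 = 0.971667
θ = twist·z/height = -78°·8.5/9 = -73.6667° = -1.285726 rad
cos θ = 0.281225, sin θ = -0.959642 (intermediates below are computed at full precision and shown rounded to 5 d.p.)
v1: (-4.5,-1) → rotate → (-2.22515,4.03716) → ×s → (-2.16211,3.92278) → (-2.16,3.92)
v2: (-3,-2) → rotate → (-2.76296,2.31648) → ×s → (-2.68468,2.25084) → (-2.68,2.25)
v3: (1,-4) → rotate → (-3.55734,-2.08454) → ×s → (-3.45655,-2.02548) → (-3.46,-2.03)
v4: (-1.5,4.5) → rotate → (3.89655,2.70498) → ×s → (3.78615,2.62833) → (3.79,2.63)
v5: (-4.5,4.5) → rotate → (3.05288,5.58390) → ×s → (2.96638,5.42569) → (2.97,5.43)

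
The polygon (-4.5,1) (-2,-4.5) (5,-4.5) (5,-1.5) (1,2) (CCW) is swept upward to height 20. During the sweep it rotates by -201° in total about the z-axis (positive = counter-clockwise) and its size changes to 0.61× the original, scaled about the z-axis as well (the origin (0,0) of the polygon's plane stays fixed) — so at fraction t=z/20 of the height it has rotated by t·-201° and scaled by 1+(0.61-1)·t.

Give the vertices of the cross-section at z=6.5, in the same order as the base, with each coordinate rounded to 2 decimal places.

t = z/height = 6.5/20 = 0.325
s = 1 + (scale-1)·z/height = 1 + (0.61-1)·6.5/20 = 0.873250
θ = twist·z/height = -201°·6.5/20 = -65.3250° = -1.140136 rad
cos θ = 0.417471, sin θ = -0.908690 (intermediates below are computed at full precision and shown rounded to 5 d.p.)
v1: (-4.5,1) → rotate → (-0.96993,4.50658) → ×s → (-0.84699,3.93537) → (-0.85,3.94)
v2: (-2,-4.5) → rotate → (-4.92405,-0.06124) → ×s → (-4.29993,-0.05348) → (-4.30,-0.05)
v3: (5,-4.5) → rotate → (-2.00175,-6.42207) → ×s → (-1.74803,-5.60807) → (-1.75,-5.61)
v4: (5,-1.5) → rotate → (0.72432,-5.16966) → ×s → (0.63251,-4.51440) → (0.63,-4.51)
v5: (1,2) → rotate → (2.23485,-0.07375) → ×s → (1.95158,-0.06440) → (1.95,-0.06)

Cross-section at z=6.5: (-0.85,3.94) (-4.30,-0.05) (-1.75,-5.61) (0.63,-4.51) (1.95,-0.06)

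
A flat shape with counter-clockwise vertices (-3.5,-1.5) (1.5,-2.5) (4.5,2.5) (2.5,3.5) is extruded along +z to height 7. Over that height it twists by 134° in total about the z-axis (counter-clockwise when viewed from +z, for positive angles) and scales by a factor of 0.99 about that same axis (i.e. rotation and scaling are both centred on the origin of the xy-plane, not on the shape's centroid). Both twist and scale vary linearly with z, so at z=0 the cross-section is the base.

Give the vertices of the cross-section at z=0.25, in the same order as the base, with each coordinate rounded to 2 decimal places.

t = z/height = 0.25/7 = 0.0357143
s = 1 + (scale-1)·z/height = 1 + (0.99-1)·0.25/7 = 0.999643
θ = twist·z/height = 134°·0.25/7 = 4.7857° = 0.083526 rad
cos θ = 0.996514, sin θ = 0.083429 (intermediates below are computed at full precision and shown rounded to 5 d.p.)
v1: (-3.5,-1.5) → rotate → (-3.36265,-1.78677) → ×s → (-3.36145,-1.78614) → (-3.36,-1.79)
v2: (1.5,-2.5) → rotate → (1.70334,-2.36614) → ×s → (1.70274,-2.36530) → (1.70,-2.37)
v3: (4.5,2.5) → rotate → (4.27574,2.86672) → ×s → (4.27421,2.86569) → (4.27,2.87)
v4: (2.5,3.5) → rotate → (2.19928,3.69637) → ×s → (2.19850,3.69505) → (2.20,3.70)

Cross-section at z=0.25: (-3.36,-1.79) (1.70,-2.37) (4.27,2.87) (2.20,3.70)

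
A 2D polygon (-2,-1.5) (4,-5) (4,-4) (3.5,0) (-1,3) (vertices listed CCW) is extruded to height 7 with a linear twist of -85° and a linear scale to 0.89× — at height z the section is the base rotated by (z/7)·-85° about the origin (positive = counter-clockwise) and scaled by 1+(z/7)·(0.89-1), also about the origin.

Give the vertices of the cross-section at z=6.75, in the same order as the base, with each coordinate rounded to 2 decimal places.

Cross-section at z=6.75: (-1.58,1.58) (-3.93,-4.17) (-3.04,-4.04) (0.44,-3.10) (2.53,1.26)

t = z/height = 6.75/7 = 0.964286
s = 1 + (scale-1)·z/height = 1 + (0.89-1)·6.75/7 = 0.893929
θ = twist·z/height = -85°·6.75/7 = -81.9643° = -1.430547 rad
cos θ = 0.139790, sin θ = -0.990181 (intermediates below are computed at full precision and shown rounded to 5 d.p.)
v1: (-2,-1.5) → rotate → (-1.76485,1.77068) → ×s → (-1.57765,1.58286) → (-1.58,1.58)
v2: (4,-5) → rotate → (-4.39174,-4.65968) → ×s → (-3.92591,-4.16542) → (-3.93,-4.17)
v3: (4,-4) → rotate → (-3.40156,-4.51989) → ×s → (-3.04075,-4.04046) → (-3.04,-4.04)
v4: (3.5,0) → rotate → (0.48927,-3.46563) → ×s → (0.43737,-3.09803) → (0.44,-3.10)
v5: (-1,3) → rotate → (2.83075,1.40955) → ×s → (2.53049,1.26004) → (2.53,1.26)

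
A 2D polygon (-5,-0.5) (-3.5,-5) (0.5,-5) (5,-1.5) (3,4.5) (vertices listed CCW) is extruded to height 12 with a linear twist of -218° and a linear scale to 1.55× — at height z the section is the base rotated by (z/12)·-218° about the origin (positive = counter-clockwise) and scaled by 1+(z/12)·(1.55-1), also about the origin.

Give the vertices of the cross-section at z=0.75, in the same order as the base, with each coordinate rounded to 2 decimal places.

Cross-section at z=0.75: (-5.15,0.72) (-4.74,-4.17) (-0.72,-5.15) (4.66,-2.73) (4.11,3.79)

t = z/height = 0.75/12 = 0.0625
s = 1 + (scale-1)·z/height = 1 + (1.55-1)·0.75/12 = 1.034375
θ = twist·z/height = -218°·0.75/12 = -13.6250° = -0.237801 rad
cos θ = 0.971858, sin θ = -0.235566 (intermediates below are computed at full precision and shown rounded to 5 d.p.)
v1: (-5,-0.5) → rotate → (-4.97707,0.69190) → ×s → (-5.14816,0.71569) → (-5.15,0.72)
v2: (-3.5,-5) → rotate → (-4.57934,-4.03481) → ×s → (-4.73675,-4.17351) → (-4.74,-4.17)
v3: (0.5,-5) → rotate → (-0.69190,-4.97707) → ×s → (-0.71569,-5.14816) → (-0.72,-5.15)
v4: (5,-1.5) → rotate → (4.50594,-2.63562) → ×s → (4.66083,-2.72622) → (4.66,-2.73)
v5: (3,4.5) → rotate → (3.97562,3.66666) → ×s → (4.11228,3.79271) → (4.11,3.79)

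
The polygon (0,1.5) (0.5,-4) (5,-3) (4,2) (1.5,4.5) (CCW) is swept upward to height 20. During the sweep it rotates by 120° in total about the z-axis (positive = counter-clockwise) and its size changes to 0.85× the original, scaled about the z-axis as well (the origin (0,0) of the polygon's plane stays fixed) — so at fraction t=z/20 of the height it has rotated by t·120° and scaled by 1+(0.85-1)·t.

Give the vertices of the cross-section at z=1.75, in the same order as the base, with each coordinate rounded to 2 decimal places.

Cross-section at z=1.75: (-0.27,1.46) (1.20,-3.79) (5.39,-2.01) (3.52,2.66) (0.65,4.64)

t = z/height = 1.75/20 = 0.0875
s = 1 + (scale-1)·z/height = 1 + (0.85-1)·1.75/20 = 0.986875
θ = twist·z/height = 120°·1.75/20 = 10.5000° = 0.183260 rad
cos θ = 0.983255, sin θ = 0.182236 (intermediates below are computed at full precision and shown rounded to 5 d.p.)
v1: (0,1.5) → rotate → (-0.27335,1.47488) → ×s → (-0.26977,1.45552) → (-0.27,1.46)
v2: (0.5,-4) → rotate → (1.22057,-3.84190) → ×s → (1.20455,-3.79148) → (1.20,-3.79)
v3: (5,-3) → rotate → (5.46298,-2.03859) → ×s → (5.39128,-2.01183) → (5.39,-2.01)
v4: (4,2) → rotate → (3.56855,2.69545) → ×s → (3.52171,2.66007) → (3.52,2.66)
v5: (1.5,4.5) → rotate → (0.65482,4.69800) → ×s → (0.64623,4.63634) → (0.65,4.64)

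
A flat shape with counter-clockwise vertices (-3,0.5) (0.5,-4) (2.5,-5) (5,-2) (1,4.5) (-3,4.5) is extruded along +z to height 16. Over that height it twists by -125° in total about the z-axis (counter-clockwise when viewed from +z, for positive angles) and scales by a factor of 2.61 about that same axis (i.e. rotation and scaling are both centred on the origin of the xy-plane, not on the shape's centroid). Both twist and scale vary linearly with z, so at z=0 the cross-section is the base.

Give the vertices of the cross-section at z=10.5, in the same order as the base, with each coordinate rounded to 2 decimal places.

Cross-section at z=10.5: (0.16,6.25) (-8.00,-2.16) (-9.47,-6.52) (-2.65,-10.75) (9.45,-0.75) (8.31,7.39)

t = z/height = 10.5/16 = 0.65625
s = 1 + (scale-1)·z/height = 1 + (2.61-1)·10.5/16 = 2.056563
θ = twist·z/height = -125°·10.5/16 = -82.0313° = -1.431715 rad
cos θ = 0.138633, sin θ = -0.990344 (intermediates below are computed at full precision and shown rounded to 5 d.p.)
v1: (-3,0.5) → rotate → (0.07927,3.04035) → ×s → (0.16303,6.25267) → (0.16,6.25)
v2: (0.5,-4) → rotate → (-3.89206,-1.04970) → ×s → (-8.00426,-2.15878) → (-8.00,-2.16)
v3: (2.5,-5) → rotate → (-4.60514,-3.16902) → ×s → (-9.47075,-6.51730) → (-9.47,-6.52)
v4: (5,-2) → rotate → (-1.28752,-5.22899) → ×s → (-2.64787,-10.75373) → (-2.65,-10.75)
v5: (1,4.5) → rotate → (4.59518,-0.36650) → ×s → (9.45028,-0.75372) → (9.45,-0.75)
v6: (-3,4.5) → rotate → (4.04065,3.59488) → ×s → (8.30985,7.39310) → (8.31,7.39)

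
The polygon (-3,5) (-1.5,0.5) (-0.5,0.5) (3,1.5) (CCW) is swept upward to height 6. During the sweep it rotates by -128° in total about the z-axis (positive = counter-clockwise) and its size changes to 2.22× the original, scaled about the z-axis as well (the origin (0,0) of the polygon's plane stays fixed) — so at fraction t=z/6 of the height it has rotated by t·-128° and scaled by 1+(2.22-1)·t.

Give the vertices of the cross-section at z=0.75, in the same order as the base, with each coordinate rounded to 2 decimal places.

t = z/height = 0.75/6 = 0.125
s = 1 + (scale-1)·z/height = 1 + (2.22-1)·0.75/6 = 1.152500
θ = twist·z/height = -128°·0.75/6 = -16.0000° = -0.279253 rad
cos θ = 0.961262, sin θ = -0.275637 (intermediates below are computed at full precision and shown rounded to 5 d.p.)
v1: (-3,5) → rotate → (-1.50560,5.63322) → ×s → (-1.73520,6.49229) → (-1.74,6.49)
v2: (-1.5,0.5) → rotate → (-1.30407,0.89409) → ×s → (-1.50295,1.03044) → (-1.50,1.03)
v3: (-0.5,0.5) → rotate → (-0.34281,0.61845) → ×s → (-0.39509,0.71276) → (-0.40,0.71)
v4: (3,1.5) → rotate → (3.29724,0.61498) → ×s → (3.80007,0.70876) → (3.80,0.71)

Cross-section at z=0.75: (-1.74,6.49) (-1.50,1.03) (-0.40,0.71) (3.80,0.71)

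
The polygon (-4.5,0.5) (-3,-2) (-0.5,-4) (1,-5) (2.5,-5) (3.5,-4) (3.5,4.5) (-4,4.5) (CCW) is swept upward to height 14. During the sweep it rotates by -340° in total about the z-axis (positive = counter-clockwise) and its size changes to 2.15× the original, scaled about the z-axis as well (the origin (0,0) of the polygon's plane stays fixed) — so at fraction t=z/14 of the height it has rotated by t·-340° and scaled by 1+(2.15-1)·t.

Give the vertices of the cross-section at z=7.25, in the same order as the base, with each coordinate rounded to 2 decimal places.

Cross-section at z=7.25: (7.22,-0.30) (4.56,3.51) (0.36,6.42) (-2.14,7.85) (-4.53,7.69) (-6.01,5.98) (-5.08,-7.55) (6.86,-6.73)

t = z/height = 7.25/14 = 0.517857
s = 1 + (scale-1)·z/height = 1 + (2.15-1)·7.25/14 = 1.595536
θ = twist·z/height = -340°·7.25/14 = -176.0714° = -3.073026 rad
cos θ = -0.997650, sin θ = -0.068513 (intermediates below are computed at full precision and shown rounded to 5 d.p.)
v1: (-4.5,0.5) → rotate → (4.52368,-0.19052) → ×s → (7.21770,-0.30398) → (7.22,-0.30)
v2: (-3,-2) → rotate → (2.85593,2.20084) → ×s → (4.55673,3.51152) → (4.56,3.51)
v3: (-0.5,-4) → rotate → (0.22477,4.02486) → ×s → (0.35863,6.42180) → (0.36,6.42)
v4: (1,-5) → rotate → (-1.34021,4.91974) → ×s → (-2.13836,7.84962) → (-2.14,7.85)
v5: (2.5,-5) → rotate → (-2.83669,4.81697) → ×s → (-4.52604,7.68565) → (-4.53,7.69)
v6: (3.5,-4) → rotate → (-3.76583,3.75081) → ×s → (-6.00851,5.98455) → (-6.01,5.98)
v7: (3.5,4.5) → rotate → (-3.18347,-4.72922) → ×s → (-5.07934,-7.54564) → (-5.08,-7.55)
v8: (-4,4.5) → rotate → (4.29891,-4.21537) → ×s → (6.85906,-6.72578) → (6.86,-6.73)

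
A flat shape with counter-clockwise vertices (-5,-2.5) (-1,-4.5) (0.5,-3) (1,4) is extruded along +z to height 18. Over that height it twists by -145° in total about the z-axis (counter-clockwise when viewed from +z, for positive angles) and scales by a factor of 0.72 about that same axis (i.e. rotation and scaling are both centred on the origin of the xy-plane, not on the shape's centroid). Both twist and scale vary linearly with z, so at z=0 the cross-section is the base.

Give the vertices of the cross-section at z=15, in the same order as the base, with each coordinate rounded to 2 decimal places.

t = z/height = 15/18 = 0.833333
s = 1 + (scale-1)·z/height = 1 + (0.72-1)·15/18 = 0.766667
θ = twist·z/height = -145°·15/18 = -120.8333° = -2.108940 rad
cos θ = -0.512543, sin θ = -0.858662 (intermediates below are computed at full precision and shown rounded to 5 d.p.)
v1: (-5,-2.5) → rotate → (0.41606,5.57467) → ×s → (0.31898,4.27391) → (0.32,4.27)
v2: (-1,-4.5) → rotate → (-3.35144,3.16510) → ×s → (-2.56943,2.42658) → (-2.57,2.43)
v3: (0.5,-3) → rotate → (-2.83226,1.10830) → ×s → (-2.17140,0.84969) → (-2.17,0.85)
v4: (1,4) → rotate → (2.92210,-2.90883) → ×s → (2.24028,-2.23010) → (2.24,-2.23)

Cross-section at z=15: (0.32,4.27) (-2.57,2.43) (-2.17,0.85) (2.24,-2.23)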